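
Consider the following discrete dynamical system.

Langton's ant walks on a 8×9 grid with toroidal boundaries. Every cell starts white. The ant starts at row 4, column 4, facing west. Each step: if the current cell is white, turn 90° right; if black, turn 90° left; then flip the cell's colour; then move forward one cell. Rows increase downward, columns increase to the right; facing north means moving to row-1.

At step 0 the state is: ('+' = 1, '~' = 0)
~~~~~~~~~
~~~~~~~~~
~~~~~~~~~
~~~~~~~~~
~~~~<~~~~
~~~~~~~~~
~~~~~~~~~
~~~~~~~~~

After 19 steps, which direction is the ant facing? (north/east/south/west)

south

k=0  ~~~~~~~~~
~~~~~~~~~
~~~~~~~~~
~~~~~~~~~
~~~~<~~~~
~~~~~~~~~
~~~~~~~~~
~~~~~~~~~
k=1  ~~~~~~~~~
~~~~~~~~~
~~~~~~~~~
~~~~^~~~~
~~~~+~~~~
~~~~~~~~~
~~~~~~~~~
~~~~~~~~~
k=2  ~~~~~~~~~
~~~~~~~~~
~~~~~~~~~
~~~~+>~~~
~~~~+~~~~
~~~~~~~~~
~~~~~~~~~
~~~~~~~~~
k=3  ~~~~~~~~~
~~~~~~~~~
~~~~~~~~~
~~~~++~~~
~~~~+v~~~
~~~~~~~~~
~~~~~~~~~
~~~~~~~~~
k=4  ~~~~~~~~~
~~~~~~~~~
~~~~~~~~~
~~~~++~~~
~~~~<+~~~
~~~~~~~~~
~~~~~~~~~
~~~~~~~~~
k=5  ~~~~~~~~~
~~~~~~~~~
~~~~~~~~~
~~~~++~~~
~~~~~+~~~
~~~~v~~~~
~~~~~~~~~
~~~~~~~~~
k=6  ~~~~~~~~~
~~~~~~~~~
~~~~~~~~~
~~~~++~~~
~~~~~+~~~
~~~<+~~~~
~~~~~~~~~
~~~~~~~~~
k=7  ~~~~~~~~~
~~~~~~~~~
~~~~~~~~~
~~~~++~~~
~~~^~+~~~
~~~++~~~~
~~~~~~~~~
~~~~~~~~~
k=8  ~~~~~~~~~
~~~~~~~~~
~~~~~~~~~
~~~~++~~~
~~~+>+~~~
~~~++~~~~
~~~~~~~~~
~~~~~~~~~
k=9  ~~~~~~~~~
~~~~~~~~~
~~~~~~~~~
~~~~++~~~
~~~+++~~~
~~~+v~~~~
~~~~~~~~~
~~~~~~~~~
k=10  ~~~~~~~~~
~~~~~~~~~
~~~~~~~~~
~~~~++~~~
~~~+++~~~
~~~+~>~~~
~~~~~~~~~
~~~~~~~~~
k=11  ~~~~~~~~~
~~~~~~~~~
~~~~~~~~~
~~~~++~~~
~~~+++~~~
~~~+~+~~~
~~~~~v~~~
~~~~~~~~~
k=12  ~~~~~~~~~
~~~~~~~~~
~~~~~~~~~
~~~~++~~~
~~~+++~~~
~~~+~+~~~
~~~~<+~~~
~~~~~~~~~
k=13  ~~~~~~~~~
~~~~~~~~~
~~~~~~~~~
~~~~++~~~
~~~+++~~~
~~~+^+~~~
~~~~++~~~
~~~~~~~~~
k=14  ~~~~~~~~~
~~~~~~~~~
~~~~~~~~~
~~~~++~~~
~~~+++~~~
~~~++>~~~
~~~~++~~~
~~~~~~~~~
k=15  ~~~~~~~~~
~~~~~~~~~
~~~~~~~~~
~~~~++~~~
~~~++^~~~
~~~++~~~~
~~~~++~~~
~~~~~~~~~
k=16  ~~~~~~~~~
~~~~~~~~~
~~~~~~~~~
~~~~++~~~
~~~+<~~~~
~~~++~~~~
~~~~++~~~
~~~~~~~~~
k=17  ~~~~~~~~~
~~~~~~~~~
~~~~~~~~~
~~~~++~~~
~~~+~~~~~
~~~+v~~~~
~~~~++~~~
~~~~~~~~~
k=18  ~~~~~~~~~
~~~~~~~~~
~~~~~~~~~
~~~~++~~~
~~~+~~~~~
~~~+~>~~~
~~~~++~~~
~~~~~~~~~
k=19  ~~~~~~~~~
~~~~~~~~~
~~~~~~~~~
~~~~++~~~
~~~+~~~~~
~~~+~+~~~
~~~~+v~~~
~~~~~~~~~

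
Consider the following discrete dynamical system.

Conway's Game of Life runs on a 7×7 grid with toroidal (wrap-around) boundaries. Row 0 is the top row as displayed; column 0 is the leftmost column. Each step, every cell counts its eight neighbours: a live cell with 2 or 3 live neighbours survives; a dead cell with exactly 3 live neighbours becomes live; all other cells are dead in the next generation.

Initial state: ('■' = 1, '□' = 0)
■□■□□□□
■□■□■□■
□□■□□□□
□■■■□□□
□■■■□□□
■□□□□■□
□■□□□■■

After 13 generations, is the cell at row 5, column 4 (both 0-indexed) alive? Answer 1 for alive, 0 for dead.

t=0: ■□■□□□□
■□■□■□■
□□■□□□□
□■■■□□□
□■■■□□□
■□□□□■□
□■□□□■■
t=1: □□■■□□□
■□■□□□■
■□□□□□□
□□□□□□□
■□□■■□□
■□□□■■□
□■□□□■□
t=2: ■□■■□□■
■□■■□□■
■■□□□□■
□□□□□□□
□□□■■■■
■■□■□■□
□■■■□■■
t=3: □□□□□□□
□□□■□■□
□■■□□□■
□□□□■□□
■□■■□■■
□■□□□□□
□□□□□■□
t=4: □□□□■□□
□□■□□□□
□□■■■■□
□□□□■□□
■■■■■■■
■■■□■■□
□□□□□□□
t=5: □□□□□□□
□□■□□■□
□□■□■■□
■□□□□□□
□□□□□□□
□□□□□□□
□■□■■■□
t=6: □□■■□■□
□□□■■■□
□■□■■■■
□□□□□□□
□□□□□□□
□□□□■□□
□□□□■□□
t=7: □□■□□■□
□□□□□□□
□□■■□□■
□□□□■■□
□□□□□□□
□□□□□□□
□□□□■■□
t=8: □□□□■■□
□□■■□□□
□□□■■■□
□□□■■■□
□□□□□□□
□□□□□□□
□□□□■■□
t=9: □□□□□■□
□□■□□□□
□□□□□■□
□□□■□■□
□□□□■□□
□□□□□□□
□□□□■■□
t=10: □□□□■■□
□□□□□□□
□□□□■□□
□□□□□■□
□□□□■□□
□□□□■■□
□□□□■■□
t=11: □□□□■■□
□□□□■■□
□□□□□□□
□□□□■■□
□□□□■□□
□□□■□□□
□□□■□□■
t=12: □□□■□□■
□□□□■■□
□□□□□□□
□□□□■■□
□□□■■■□
□□□■■□□
□□□■□■□
t=13: □□□■□□■
□□□□■■□
□□□□□□□
□□□■□■□
□□□□□□□
□□■□□□□
□□■■□■□

0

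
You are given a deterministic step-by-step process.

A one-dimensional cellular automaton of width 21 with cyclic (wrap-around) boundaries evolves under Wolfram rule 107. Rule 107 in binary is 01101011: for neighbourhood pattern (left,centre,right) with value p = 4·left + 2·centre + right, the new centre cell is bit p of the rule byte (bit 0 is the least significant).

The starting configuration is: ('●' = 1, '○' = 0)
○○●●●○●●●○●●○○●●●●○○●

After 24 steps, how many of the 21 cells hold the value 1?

14

[0] ○○●●●○●●●○●●○○●●●●○○●
[1] ○●●○●●●○●●●●○●●○○●○●○
[2] ●●●●●○●●●○○●●●●○●○●○○
[3] ●○○○●●●○●○●●○○●●○●○○●
[4] ●○●●●○●●○●●●○●●●●○○●●
[5] ●●●○●●●●●●○●●●○○●○●●○
[6] ●○●●●○○○○●●●○●○●○●●●●
[7] ●●●○●○●●●●○●●○●○●●○○○
[8] ●○●●○●●○○●●●●●○●●●○●●
[9] ●●●●●●●○●●○○○●●●○●●●○
[10] ●○○○○○●●●●○●●●○●●●○●●
[11] ●○●●●●●○○●●●○●●●○●●●○
[12] ○●●○○○●○●●○●●●○●●●○●●
[13] ●●●○●●○●●●●●○●●●○●●●●
[14] ○○●●●●●●○○○●●●○●●●○○○
[15] ●●●○○○○●○●●●○●●●○●○●●
[16] ○○●○●●●○●●○●●●○●●○●●○
[17] ●●○●●○●●●●●●○●●●●●●●○
[18] ●●●●●●●○○○○●●●○○○○○●●
[19] ○○○○○○●○●●●●○●○●●●●●○
[20] ●●●●●●○●●○○●●○●●○○○●○
[21] ●○○○○●●●●○●●●●●●○●●○●
[22] ●○●●●●○○●●●○○○○●●●●●●
[23] ●●●○○●○●●○●○●●●●○○○○○
[24] ●○●○●○●●●●○●●○○●○●●●●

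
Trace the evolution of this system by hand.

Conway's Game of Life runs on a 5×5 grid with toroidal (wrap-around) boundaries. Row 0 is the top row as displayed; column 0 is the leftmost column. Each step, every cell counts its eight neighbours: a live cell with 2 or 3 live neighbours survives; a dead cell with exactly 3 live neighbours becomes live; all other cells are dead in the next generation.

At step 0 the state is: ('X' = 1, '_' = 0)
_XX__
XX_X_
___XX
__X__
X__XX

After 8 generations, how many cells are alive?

16

t=0: _XX__
XX_X_
___XX
__X__
X__XX
t=1: _____
XX_X_
XX_XX
X_X__
X__XX
t=2: _XXX_
_X_X_
___X_
__X__
XX_XX
t=3: _____
_X_XX
___X_
XXX__
X___X
t=4: ___X_
__XXX
___X_
XXXX_
X___X
t=5: X_X__
__X_X
X____
XXXX_
X____
t=6: X__XX
X__XX
X____
X_X__
X__X_
t=7: _XX__
_X_X_
X__X_
X____
X_XX_
t=8: X___X
XX_XX
XXX__
X_XX_
X_XXX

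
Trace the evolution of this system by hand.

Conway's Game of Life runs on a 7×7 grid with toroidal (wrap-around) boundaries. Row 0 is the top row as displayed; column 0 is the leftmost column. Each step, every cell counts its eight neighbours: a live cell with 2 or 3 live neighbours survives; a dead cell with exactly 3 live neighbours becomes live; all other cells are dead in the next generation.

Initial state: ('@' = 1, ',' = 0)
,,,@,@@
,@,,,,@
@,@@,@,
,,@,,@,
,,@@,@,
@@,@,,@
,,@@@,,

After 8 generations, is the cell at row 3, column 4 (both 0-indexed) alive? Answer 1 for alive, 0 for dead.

0

gen 0: ,,,@,@@
,@,,,,@
@,@@,@,
,,@,,@,
,,@@,@,
@@,@,,@
,,@@@,,
gen 1: @,,@,@@
,@,@,,,
@,@@@@,
,,,,,@,
@,,@,@,
@@,,,@@
,@,,,,,
gen 2: @@,,@,@
,@,,,,,
,@@@,@@
,@@,,@,
@@,,,@,
,@@,@@,
,@@,@,,
gen 3: ,,,@,@,
,,,@@,,
,,,@@@@
,,,@,@,
@,,@,@,
,,,,@@@
,,,,@,@
gen 4: ,,,@,@,
,,@,,,@
,,@,,,@
,,@@,,,
,,,@,,,
@,,@,,,
,,,@,,@
gen 5: ,,@@@@@
,,@@,@@
,@@,,,,
,,@@,,,
,,,@@,,
,,@@@,,
,,@@,,@
gen 6: @@,,,,,
@,,,,,@
,@,,@,,
,@,,@,,
,,,,,,,
,,,,,@,
,@,,,,@
gen 7: ,@,,,,,
,,,,,,@
,@,,,@,
,,,,,,,
,,,,,,,
,,,,,,,
,@,,,,@
gen 8: ,,,,,,,
@,,,,,,
,,,,,,,
,,,,,,,
,,,,,,,
,,,,,,,
@,,,,,,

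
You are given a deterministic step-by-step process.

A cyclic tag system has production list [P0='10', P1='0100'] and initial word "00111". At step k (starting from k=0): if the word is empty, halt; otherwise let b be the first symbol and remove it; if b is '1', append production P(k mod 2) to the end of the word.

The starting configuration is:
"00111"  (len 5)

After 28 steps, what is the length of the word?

[0] "00111"  (len 5)
[1] "0111"  (len 4)
[2] "111"  (len 3)
[3] "1110"  (len 4)
[4] "1100100"  (len 7)
[5] "10010010"  (len 8)
[6] "00100100100"  (len 11)
[7] "0100100100"  (len 10)
[8] "100100100"  (len 9)
[9] "0010010010"  (len 10)
[10] "010010010"  (len 9)
[11] "10010010"  (len 8)
[12] "00100100100"  (len 11)
[13] "0100100100"  (len 10)
[14] "100100100"  (len 9)
[15] "0010010010"  (len 10)
[16] "010010010"  (len 9)
[17] "10010010"  (len 8)
[18] "00100100100"  (len 11)
[19] "0100100100"  (len 10)
[20] "100100100"  (len 9)
[21] "0010010010"  (len 10)
[22] "010010010"  (len 9)
[23] "10010010"  (len 8)
[24] "00100100100"  (len 11)
[25] "0100100100"  (len 10)
[26] "100100100"  (len 9)
[27] "0010010010"  (len 10)
[28] "010010010"  (len 9)

9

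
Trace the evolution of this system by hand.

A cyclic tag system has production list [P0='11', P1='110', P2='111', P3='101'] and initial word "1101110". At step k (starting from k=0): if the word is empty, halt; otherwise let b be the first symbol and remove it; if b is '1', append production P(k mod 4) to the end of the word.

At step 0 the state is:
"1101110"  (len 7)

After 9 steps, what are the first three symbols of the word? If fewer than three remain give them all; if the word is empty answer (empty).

0) "1101110"  (len 7)
1) "10111011"  (len 8)
2) "0111011110"  (len 10)
3) "111011110"  (len 9)
4) "11011110101"  (len 11)
5) "101111010111"  (len 12)
6) "01111010111110"  (len 14)
7) "1111010111110"  (len 13)
8) "111010111110101"  (len 15)
9) "1101011111010111"  (len 16)

110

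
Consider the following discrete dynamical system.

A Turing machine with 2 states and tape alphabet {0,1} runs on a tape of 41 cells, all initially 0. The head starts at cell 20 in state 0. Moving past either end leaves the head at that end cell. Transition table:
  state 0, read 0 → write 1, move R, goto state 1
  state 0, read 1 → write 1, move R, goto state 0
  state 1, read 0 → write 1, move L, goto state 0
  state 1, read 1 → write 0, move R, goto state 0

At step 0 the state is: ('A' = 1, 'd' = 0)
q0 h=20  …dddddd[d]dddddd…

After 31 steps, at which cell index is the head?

0) q0 h=20  …dddddd[d]dddddd…
1) q1 h=21  …dddddA[d]dddddd…
2) q0 h=20  …dddddd[A]Addddd…
3) q0 h=21  …dddddA[A]dddddd…
4) q0 h=22  …ddddAA[d]dddddd…
5) q1 h=23  …dddAAA[d]dddddd…
6) q0 h=22  …ddddAA[A]Addddd…
7) q0 h=23  …dddAAA[A]dddddd…
8) q0 h=24  …ddAAAA[d]dddddd…
9) q1 h=25  …dAAAAA[d]dddddd…
10) q0 h=24  …ddAAAA[A]Addddd…
11) q0 h=25  …dAAAAA[A]dddddd…
12) q0 h=26  …AAAAAA[d]dddddd…
13) q1 h=27  …AAAAAA[d]dddddd…
14) q0 h=26  …AAAAAA[A]Addddd…
15) q0 h=27  …AAAAAA[A]dddddd…
16) q0 h=28  …AAAAAA[d]dddddd…
17) q1 h=29  …AAAAAA[d]dddddd…
18) q0 h=28  …AAAAAA[A]Addddd…
19) q0 h=29  …AAAAAA[A]dddddd…
20) q0 h=30  …AAAAAA[d]dddddd…
21) q1 h=31  …AAAAAA[d]dddddd…
22) q0 h=30  …AAAAAA[A]Addddd…
23) q0 h=31  …AAAAAA[A]dddddd…
24) q0 h=32  …AAAAAA[d]dddddd…
25) q1 h=33  …AAAAAA[d]dddddd…
26) q0 h=32  …AAAAAA[A]Addddd…
27) q0 h=33  …AAAAAA[A]dddddd…
28) q0 h=34  …AAAAAA[d]dddddd|
29) q1 h=35  …AAAAAA[d]ddddd|
30) q0 h=34  …AAAAAA[A]Addddd|
31) q0 h=35  …AAAAAA[A]ddddd|

35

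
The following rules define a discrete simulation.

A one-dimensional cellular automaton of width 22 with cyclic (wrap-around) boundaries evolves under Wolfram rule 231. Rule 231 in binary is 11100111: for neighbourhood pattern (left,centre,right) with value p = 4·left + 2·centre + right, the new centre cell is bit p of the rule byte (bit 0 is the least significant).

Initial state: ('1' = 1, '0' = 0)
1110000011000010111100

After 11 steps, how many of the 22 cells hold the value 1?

t=0: 1110000011000010111100
t=1: 0110111101011111011101
t=2: 1011011111101111101111
t=3: 1101101111110111110111
t=4: 1110110111111011111011
t=5: 1111011011111101111101
t=6: 1111101101111110111110
t=7: 0111110110111111011111
t=8: 1011111011011111101111
t=9: 1101111101101111110111
t=10: 1110111110110111111011
t=11: 1111011111011011111101

18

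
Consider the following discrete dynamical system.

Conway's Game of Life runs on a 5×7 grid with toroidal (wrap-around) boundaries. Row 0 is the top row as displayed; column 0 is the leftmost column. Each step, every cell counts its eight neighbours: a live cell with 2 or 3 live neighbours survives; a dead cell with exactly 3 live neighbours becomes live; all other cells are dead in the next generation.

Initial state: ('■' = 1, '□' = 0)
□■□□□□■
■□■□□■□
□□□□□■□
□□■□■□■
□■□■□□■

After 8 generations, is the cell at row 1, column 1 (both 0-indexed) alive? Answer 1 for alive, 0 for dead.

1

step 0: □■□□□□■
■□■□□■□
□□□□□■□
□□■□■□■
□■□■□□■
step 1: □■□□□■■
■■□□□■□
□■□■■■□
■□■■■□■
□■□■□□■
step 2: □■□□■■□
□■□□□□□
□□□□□□□
□□□□□□■
□■□■□□□
step 3: ■■□□■□□
□□□□□□□
□□□□□□□
□□□□□□□
■□■□■■□
step 4: ■■□■■■■
□□□□□□□
□□□□□□□
□□□□□□□
■□□■■■■
step 5: □■■■□□□
■□□□■■■
□□□□□□□
□□□□■■■
□■■■□□□
step 6: □□□□□■■
■■■■■■■
■□□□□□□
□□■■■■□
■■□□□■□
step 7: □□□■□□□
□■■■■□□
■□□□□□□
■□■■■■□
■■■■□□□
step 8: ■□□□□□□
□■■■■□□
■□□□□■■
■□□□■□□
■□□□□□■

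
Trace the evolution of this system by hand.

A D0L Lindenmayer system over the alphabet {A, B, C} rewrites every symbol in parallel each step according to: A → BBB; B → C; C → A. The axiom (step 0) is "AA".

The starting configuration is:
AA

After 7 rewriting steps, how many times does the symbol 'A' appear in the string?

t=0: AA
t=1: BBBBBB
t=2: CCCCCC
t=3: AAAAAA
t=4: BBBBBBBBBBBBBBBBBB
t=5: CCCCCCCCCCCCCCCCCC
t=6: AAAAAAAAAAAAAAAAAA
t=7: BBBBBBBBBBBBBBBBBBBBBBBBBBBBBBBBBBBBBBBBBBBBBBBBBBBBBB

0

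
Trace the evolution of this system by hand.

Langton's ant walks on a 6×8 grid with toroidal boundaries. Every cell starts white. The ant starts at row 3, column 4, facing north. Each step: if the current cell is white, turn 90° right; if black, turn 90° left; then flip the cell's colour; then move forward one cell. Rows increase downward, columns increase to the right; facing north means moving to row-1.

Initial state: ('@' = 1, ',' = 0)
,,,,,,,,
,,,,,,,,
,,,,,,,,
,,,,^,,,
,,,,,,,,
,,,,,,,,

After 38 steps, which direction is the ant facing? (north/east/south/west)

north

t=0: ,,,,,,,,
,,,,,,,,
,,,,,,,,
,,,,^,,,
,,,,,,,,
,,,,,,,,
t=1: ,,,,,,,,
,,,,,,,,
,,,,,,,,
,,,,@>,,
,,,,,,,,
,,,,,,,,
t=2: ,,,,,,,,
,,,,,,,,
,,,,,,,,
,,,,@@,,
,,,,,v,,
,,,,,,,,
t=3: ,,,,,,,,
,,,,,,,,
,,,,,,,,
,,,,@@,,
,,,,<@,,
,,,,,,,,
t=4: ,,,,,,,,
,,,,,,,,
,,,,,,,,
,,,,^@,,
,,,,@@,,
,,,,,,,,
t=5: ,,,,,,,,
,,,,,,,,
,,,,,,,,
,,,<,@,,
,,,,@@,,
,,,,,,,,
t=6: ,,,,,,,,
,,,,,,,,
,,,^,,,,
,,,@,@,,
,,,,@@,,
,,,,,,,,
t=7: ,,,,,,,,
,,,,,,,,
,,,@>,,,
,,,@,@,,
,,,,@@,,
,,,,,,,,
t=8: ,,,,,,,,
,,,,,,,,
,,,@@,,,
,,,@v@,,
,,,,@@,,
,,,,,,,,
t=9: ,,,,,,,,
,,,,,,,,
,,,@@,,,
,,,<@@,,
,,,,@@,,
,,,,,,,,
t=10: ,,,,,,,,
,,,,,,,,
,,,@@,,,
,,,,@@,,
,,,v@@,,
,,,,,,,,
t=11: ,,,,,,,,
,,,,,,,,
,,,@@,,,
,,,,@@,,
,,<@@@,,
,,,,,,,,
t=12: ,,,,,,,,
,,,,,,,,
,,,@@,,,
,,^,@@,,
,,@@@@,,
,,,,,,,,
t=13: ,,,,,,,,
,,,,,,,,
,,,@@,,,
,,@>@@,,
,,@@@@,,
,,,,,,,,
t=14: ,,,,,,,,
,,,,,,,,
,,,@@,,,
,,@@@@,,
,,@v@@,,
,,,,,,,,
t=15: ,,,,,,,,
,,,,,,,,
,,,@@,,,
,,@@@@,,
,,@,>@,,
,,,,,,,,
t=16: ,,,,,,,,
,,,,,,,,
,,,@@,,,
,,@@^@,,
,,@,,@,,
,,,,,,,,
t=17: ,,,,,,,,
,,,,,,,,
,,,@@,,,
,,@<,@,,
,,@,,@,,
,,,,,,,,
t=18: ,,,,,,,,
,,,,,,,,
,,,@@,,,
,,@,,@,,
,,@v,@,,
,,,,,,,,
t=19: ,,,,,,,,
,,,,,,,,
,,,@@,,,
,,@,,@,,
,,<@,@,,
,,,,,,,,
t=20: ,,,,,,,,
,,,,,,,,
,,,@@,,,
,,@,,@,,
,,,@,@,,
,,v,,,,,
t=21: ,,,,,,,,
,,,,,,,,
,,,@@,,,
,,@,,@,,
,,,@,@,,
,<@,,,,,
t=22: ,,,,,,,,
,,,,,,,,
,,,@@,,,
,,@,,@,,
,^,@,@,,
,@@,,,,,
t=23: ,,,,,,,,
,,,,,,,,
,,,@@,,,
,,@,,@,,
,@>@,@,,
,@@,,,,,
t=24: ,,,,,,,,
,,,,,,,,
,,,@@,,,
,,@,,@,,
,@@@,@,,
,@v,,,,,
t=25: ,,,,,,,,
,,,,,,,,
,,,@@,,,
,,@,,@,,
,@@@,@,,
,@,>,,,,
t=26: ,,,v,,,,
,,,,,,,,
,,,@@,,,
,,@,,@,,
,@@@,@,,
,@,@,,,,
t=27: ,,<@,,,,
,,,,,,,,
,,,@@,,,
,,@,,@,,
,@@@,@,,
,@,@,,,,
t=28: ,,@@,,,,
,,,,,,,,
,,,@@,,,
,,@,,@,,
,@@@,@,,
,@^@,,,,
t=29: ,,@@,,,,
,,,,,,,,
,,,@@,,,
,,@,,@,,
,@@@,@,,
,@@>,,,,
t=30: ,,@@,,,,
,,,,,,,,
,,,@@,,,
,,@,,@,,
,@@^,@,,
,@@,,,,,
t=31: ,,@@,,,,
,,,,,,,,
,,,@@,,,
,,@,,@,,
,@<,,@,,
,@@,,,,,
t=32: ,,@@,,,,
,,,,,,,,
,,,@@,,,
,,@,,@,,
,@,,,@,,
,@v,,,,,
t=33: ,,@@,,,,
,,,,,,,,
,,,@@,,,
,,@,,@,,
,@,,,@,,
,@,>,,,,
t=34: ,,@v,,,,
,,,,,,,,
,,,@@,,,
,,@,,@,,
,@,,,@,,
,@,@,,,,
t=35: ,,@,>,,,
,,,,,,,,
,,,@@,,,
,,@,,@,,
,@,,,@,,
,@,@,,,,
t=36: ,,@,@,,,
,,,,v,,,
,,,@@,,,
,,@,,@,,
,@,,,@,,
,@,@,,,,
t=37: ,,@,@,,,
,,,<@,,,
,,,@@,,,
,,@,,@,,
,@,,,@,,
,@,@,,,,
t=38: ,,@^@,,,
,,,@@,,,
,,,@@,,,
,,@,,@,,
,@,,,@,,
,@,@,,,,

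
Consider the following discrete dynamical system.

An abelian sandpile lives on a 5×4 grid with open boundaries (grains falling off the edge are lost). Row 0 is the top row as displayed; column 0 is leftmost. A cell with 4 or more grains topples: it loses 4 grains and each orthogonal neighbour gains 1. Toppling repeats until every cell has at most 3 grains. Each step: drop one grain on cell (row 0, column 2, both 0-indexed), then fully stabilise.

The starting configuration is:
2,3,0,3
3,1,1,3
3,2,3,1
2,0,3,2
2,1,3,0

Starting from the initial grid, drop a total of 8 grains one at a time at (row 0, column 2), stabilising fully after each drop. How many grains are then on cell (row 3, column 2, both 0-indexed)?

0) 2,3,0,3
3,1,1,3
3,2,3,1
2,0,3,2
2,1,3,0
1) 2,3,1,3
3,1,1,3
3,2,3,1
2,0,3,2
2,1,3,0
2) 2,3,2,3
3,1,1,3
3,2,3,1
2,0,3,2
2,1,3,0
3) 2,3,3,3
3,1,1,3
3,2,3,1
2,0,3,2
2,1,3,0
4) 3,0,2,1
3,2,3,0
3,2,3,2
2,0,3,2
2,1,3,0
5) 3,0,3,1
3,2,3,0
3,2,3,2
2,0,3,2
2,1,3,0
6) 3,1,1,2
3,3,1,1
3,3,1,3
2,1,1,3
2,2,0,1
7) 3,1,2,2
3,3,1,1
3,3,1,3
2,1,1,3
2,2,0,1
8) 3,1,3,2
3,3,1,1
3,3,1,3
2,1,1,3
2,2,0,1

1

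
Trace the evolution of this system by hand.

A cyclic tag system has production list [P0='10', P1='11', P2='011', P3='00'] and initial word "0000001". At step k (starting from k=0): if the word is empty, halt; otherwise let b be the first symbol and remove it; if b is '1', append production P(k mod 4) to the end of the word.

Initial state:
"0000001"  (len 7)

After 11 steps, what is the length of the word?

6

step 0: "0000001"  (len 7)
step 1: "000001"  (len 6)
step 2: "00001"  (len 5)
step 3: "0001"  (len 4)
step 4: "001"  (len 3)
step 5: "01"  (len 2)
step 6: "1"  (len 1)
step 7: "011"  (len 3)
step 8: "11"  (len 2)
step 9: "110"  (len 3)
step 10: "1011"  (len 4)
step 11: "011011"  (len 6)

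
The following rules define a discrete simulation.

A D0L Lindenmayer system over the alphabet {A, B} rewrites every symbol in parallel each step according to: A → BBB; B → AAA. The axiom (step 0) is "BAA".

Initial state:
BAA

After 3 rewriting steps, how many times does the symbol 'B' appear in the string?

54

step 0: BAA
step 1: AAABBBBBB
step 2: BBBBBBBBBAAAAAAAAAAAAAAAAAA
step 3: AAAAAAAAAAAAAAAAAAAAAAAAAAABBBBBBBBBBBBBBBBBBBBBBBBBBBBBBBBBBBBBBBBBBBBBBBBBBBBBB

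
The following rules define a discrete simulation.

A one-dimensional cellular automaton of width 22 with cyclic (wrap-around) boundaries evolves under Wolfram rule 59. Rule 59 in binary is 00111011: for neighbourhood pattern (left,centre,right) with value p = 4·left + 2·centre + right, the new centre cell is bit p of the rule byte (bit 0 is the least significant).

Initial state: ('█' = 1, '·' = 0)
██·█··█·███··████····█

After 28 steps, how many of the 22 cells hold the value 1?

13

k=0  ██·█··█·███··████····█
k=1  ··█·██·██··███···█████
k=2  ██·██·██·███··████····
k=3  █·██·██·██··███···████
k=4  ·██·██·██·███··████···
k=5  ██·██·██·██··███···███
k=6  ··██·██·██·███··████··
k=7  ███·██·██·██··███···██
k=8  ···██·██·██·███··████·
k=9  ████·██·██·██··███···█
k=10  ····██·██·██·███··████
k=11  █████·██·██·██··███···
k=12  █····██·██·██·███··███
k=13  ·█████·██·██·██··███··
k=14  ██····██·██·██·███··██
k=15  ··█████·██·██·██··███·
k=16  ███····██·██·██·███··█
k=17  ···█████·██·██·██··███
k=18  ████····██·██·██·███··
k=19  █···█████·██·██·██··██
k=20  ·████····██·██·██·███·
k=21  ██···█████·██·██·██··█
k=22  ··████····██·██·██·███
k=23  ███···█████·██·██·██··
k=24  █··████····██·██·██·██
k=25  ·███···█████·██·██·██·
k=26  ██··████····██·██·██·█
k=27  ··███···█████·██·██·██
k=28  ███··████····██·██·██·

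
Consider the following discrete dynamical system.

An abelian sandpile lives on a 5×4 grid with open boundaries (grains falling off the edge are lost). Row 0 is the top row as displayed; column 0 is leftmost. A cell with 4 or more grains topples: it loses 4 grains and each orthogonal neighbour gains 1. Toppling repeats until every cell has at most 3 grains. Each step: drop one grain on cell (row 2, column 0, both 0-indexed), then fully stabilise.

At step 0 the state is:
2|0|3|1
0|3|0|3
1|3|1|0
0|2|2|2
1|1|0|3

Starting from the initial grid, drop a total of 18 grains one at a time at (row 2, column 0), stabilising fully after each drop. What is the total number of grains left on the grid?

step 0: 2|0|3|1
0|3|0|3
1|3|1|0
0|2|2|2
1|1|0|3
step 1: 2|0|3|1
0|3|0|3
2|3|1|0
0|2|2|2
1|1|0|3
step 2: 2|0|3|1
0|3|0|3
3|3|1|0
0|2|2|2
1|1|0|3
step 3: 2|1|3|1
2|0|1|3
1|1|2|0
1|3|2|2
1|1|0|3
step 4: 2|1|3|1
2|0|1|3
2|1|2|0
1|3|2|2
1|1|0|3
step 5: 2|1|3|1
2|0|1|3
3|1|2|0
1|3|2|2
1|1|0|3
step 6: 2|1|3|1
3|0|1|3
0|2|2|0
2|3|2|2
1|1|0|3
step 7: 2|1|3|1
3|0|1|3
1|2|2|0
2|3|2|2
1|1|0|3
step 8: 2|1|3|1
3|0|1|3
2|2|2|0
2|3|2|2
1|1|0|3
step 9: 2|1|3|1
3|0|1|3
3|2|2|0
2|3|2|2
1|1|0|3
step 10: 3|1|3|1
0|1|1|3
1|3|2|0
3|3|2|2
1|1|0|3
step 11: 3|1|3|1
0|1|1|3
2|3|2|0
3|3|2|2
1|1|0|3
step 12: 3|1|3|1
0|1|1|3
3|3|2|0
3|3|2|2
1|1|0|3
step 13: 3|1|3|1
1|2|1|3
2|1|3|0
1|1|3|2
2|2|0|3
step 14: 3|1|3|1
1|2|1|3
3|1|3|0
1|1|3|2
2|2|0|3
step 15: 3|1|3|1
2|2|1|3
0|2|3|0
2|1|3|2
2|2|0|3
step 16: 3|1|3|1
2|2|1|3
1|2|3|0
2|1|3|2
2|2|0|3
step 17: 3|1|3|1
2|2|1|3
2|2|3|0
2|1|3|2
2|2|0|3
step 18: 3|1|3|1
2|2|1|3
3|2|3|0
2|1|3|2
2|2|0|3

39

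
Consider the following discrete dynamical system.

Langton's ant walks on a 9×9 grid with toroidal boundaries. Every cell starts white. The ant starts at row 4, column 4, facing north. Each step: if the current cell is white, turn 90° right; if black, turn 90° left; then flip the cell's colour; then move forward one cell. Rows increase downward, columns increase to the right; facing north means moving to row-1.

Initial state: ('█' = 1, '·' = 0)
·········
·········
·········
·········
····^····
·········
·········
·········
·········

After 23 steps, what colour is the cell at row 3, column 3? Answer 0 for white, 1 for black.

1

step 0: ·········
·········
·········
·········
····^····
·········
·········
·········
·········
step 1: ·········
·········
·········
·········
····█>···
·········
·········
·········
·········
step 2: ·········
·········
·········
·········
····██···
·····v···
·········
·········
·········
step 3: ·········
·········
·········
·········
····██···
····<█···
·········
·········
·········
step 4: ·········
·········
·········
·········
····^█···
····██···
·········
·········
·········
step 5: ·········
·········
·········
·········
···<·█···
····██···
·········
·········
·········
step 6: ·········
·········
·········
···^·····
···█·█···
····██···
·········
·········
·········
step 7: ·········
·········
·········
···█>····
···█·█···
····██···
·········
·········
·········
step 8: ·········
·········
·········
···██····
···█v█···
····██···
·········
·········
·········
step 9: ·········
·········
·········
···██····
···<██···
····██···
·········
·········
·········
step 10: ·········
·········
·········
···██····
····██···
···v██···
·········
·········
·········
step 11: ·········
·········
·········
···██····
····██···
··<███···
·········
·········
·········
step 12: ·········
·········
·········
···██····
··^·██···
··████···
·········
·········
·········
step 13: ·········
·········
·········
···██····
··█>██···
··████···
·········
·········
·········
step 14: ·········
·········
·········
···██····
··████···
··█v██···
·········
·········
·········
step 15: ·········
·········
·········
···██····
··████···
··█·>█···
·········
·········
·········
step 16: ·········
·········
·········
···██····
··██^█···
··█··█···
·········
·········
·········
step 17: ·········
·········
·········
···██····
··█<·█···
··█··█···
·········
·········
·········
step 18: ·········
·········
·········
···██····
··█··█···
··█v·█···
·········
·········
·········
step 19: ·········
·········
·········
···██····
··█··█···
··<█·█···
·········
·········
·········
step 20: ·········
·········
·········
···██····
··█··█···
···█·█···
··v······
·········
·········
step 21: ·········
·········
·········
···██····
··█··█···
···█·█···
·<█······
·········
·········
step 22: ·········
·········
·········
···██····
··█··█···
·^·█·█···
·██······
·········
·········
step 23: ·········
·········
·········
···██····
··█··█···
·█>█·█···
·██······
·········
·········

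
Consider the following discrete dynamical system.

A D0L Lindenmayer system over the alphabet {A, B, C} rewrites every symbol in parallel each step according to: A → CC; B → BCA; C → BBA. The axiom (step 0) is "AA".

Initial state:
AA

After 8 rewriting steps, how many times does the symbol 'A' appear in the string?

1312

[0] AA
[1] CCCC
[2] BBABBABBABBA
[3] BCABCACCBCABCACCBCABCACCBCABCACC
[4] BCABBACCBCABBACCBBABBABCABBACCBCABBACCBBABBABCABBACCBCABBACCBBABBABCABBACCBCABBACCBBABBA
[5] BCABBACCBCABCACCBBABBABCABBACCBCABCACCBBABBABCABCACCBCABCA…ABBACCBCABCACCBBABBABCABBACCBCABCACCBBABBABCABCACCBCABCACC  (len 240)
[6] BCABBACCBCABCACCBBABBABCABBACCBCABBACCBBABBABCABCACCBCABCA…ABCACCBCABCACCBCABBACCBCABBACCBBABBABCABBACCBCABBACCBBABBA  (len 656)
[7] BCABBACCBCABCACCBBABBABCABBACCBCABBACCBBABBABCABCACCBCABCA…ABBACCBCABCACCBBABBABCABBACCBCABCACCBBABBABCABCACCBCABCACC  (len 1792)
[8] BCABBACCBCABCACCBBABBABCABBACCBCABBACCBBABBABCABCACCBCABCA…ABCACCBCABCACCBCABBACCBCABBACCBBABBABCABBACCBCABBACCBBABBA  (len 4896)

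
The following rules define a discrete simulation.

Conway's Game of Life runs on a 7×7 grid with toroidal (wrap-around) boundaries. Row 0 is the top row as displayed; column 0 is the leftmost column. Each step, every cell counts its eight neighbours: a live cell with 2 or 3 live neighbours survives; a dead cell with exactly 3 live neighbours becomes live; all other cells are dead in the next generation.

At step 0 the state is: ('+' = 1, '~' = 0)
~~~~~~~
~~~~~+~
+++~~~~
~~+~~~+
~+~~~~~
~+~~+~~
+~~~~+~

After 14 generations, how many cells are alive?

20

gen 0: ~~~~~~~
~~~~~+~
+++~~~~
~~+~~~+
~+~~~~~
~+~~+~~
+~~~~+~
gen 1: ~~~~~~+
~+~~~~~
+++~~~+
~~+~~~~
+++~~~~
++~~~~~
~~~~~~~
gen 2: ~~~~~~~
~++~~~+
+~+~~~~
~~~+~~+
+~+~~~~
+~+~~~~
+~~~~~~
gen 3: ++~~~~~
+++~~~~
+~++~~+
+~++~~+
+~++~~+
+~~~~~+
~+~~~~~
gen 4: ~~~~~~~
~~~+~~~
~~~~~~~
~~~~++~
~~++~+~
~~+~~~+
~+~~~~+
gen 5: ~~~~~~~
~~~~~~~
~~~~+~~
~~~+++~
~~++~++
++++~++
+~~~~~~
gen 6: ~~~~~~~
~~~~~~~
~~~+++~
~~+~~~+
~~~~~~~
~~~+~+~
+~+~~~~
gen 7: ~~~~~~~
~~~~+~~
~~~+++~
~~~+++~
~~~~~~~
~~~~~~~
~~~~~~~
gen 8: ~~~~~~~
~~~+++~
~~~~~~~
~~~+~+~
~~~~+~~
~~~~~~~
~~~~~~~
gen 9: ~~~~+~~
~~~~+~~
~~~+~+~
~~~~+~~
~~~~+~~
~~~~~~~
~~~~~~~
gen 10: ~~~~~~~
~~~+++~
~~~+~+~
~~~+++~
~~~~~~~
~~~~~~~
~~~~~~~
gen 11: ~~~~+~~
~~~+~+~
~~+~~~+
~~~+~+~
~~~~+~~
~~~~~~~
~~~~~~~
gen 12: ~~~~+~~
~~~+++~
~~++~++
~~~+++~
~~~~+~~
~~~~~~~
~~~~~~~
gen 13: ~~~+++~
~~+~~~+
~~+~~~+
~~+~~~+
~~~+++~
~~~~~~~
~~~~~~~
gen 14: ~~~+++~
~~+~+~+
++++~++
~~+~+~+
~~~+++~
~~~~+~~
~~~~+~~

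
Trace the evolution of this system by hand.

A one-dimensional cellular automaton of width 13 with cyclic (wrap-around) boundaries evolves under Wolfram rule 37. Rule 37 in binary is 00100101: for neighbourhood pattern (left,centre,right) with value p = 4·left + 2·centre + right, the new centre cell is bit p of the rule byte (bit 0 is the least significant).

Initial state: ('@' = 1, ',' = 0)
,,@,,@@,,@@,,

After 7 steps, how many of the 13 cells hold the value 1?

[0] ,,@,,@@,,@@,,
[1] @,@,,,,,,,,,@
[2] ,@@,@@@@@@@,,
[3] ,,,@,,,,,,,,@
[4] ,@,@,@@@@@@,@
[5] @@@@@,,,,,,@@
[6] ,,,,,,@@@@,,,
[7] @@@@@,,,,,,@@

7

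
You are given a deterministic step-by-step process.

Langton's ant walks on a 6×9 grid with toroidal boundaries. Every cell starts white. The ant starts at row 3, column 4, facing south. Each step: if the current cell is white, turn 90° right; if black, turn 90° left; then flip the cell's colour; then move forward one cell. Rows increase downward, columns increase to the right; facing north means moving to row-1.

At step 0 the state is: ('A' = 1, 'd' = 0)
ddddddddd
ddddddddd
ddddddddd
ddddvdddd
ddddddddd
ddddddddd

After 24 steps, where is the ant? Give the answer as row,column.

1,6

step 0: ddddddddd
ddddddddd
ddddddddd
ddddvdddd
ddddddddd
ddddddddd
step 1: ddddddddd
ddddddddd
ddddddddd
ddd<Adddd
ddddddddd
ddddddddd
step 2: ddddddddd
ddddddddd
ddd^ddddd
dddAAdddd
ddddddddd
ddddddddd
step 3: ddddddddd
ddddddddd
dddA>dddd
dddAAdddd
ddddddddd
ddddddddd
step 4: ddddddddd
ddddddddd
dddAAdddd
dddAvdddd
ddddddddd
ddddddddd
step 5: ddddddddd
ddddddddd
dddAAdddd
dddAd>ddd
ddddddddd
ddddddddd
step 6: ddddddddd
ddddddddd
dddAAdddd
dddAdAddd
dddddvddd
ddddddddd
step 7: ddddddddd
ddddddddd
dddAAdddd
dddAdAddd
dddd<Addd
ddddddddd
step 8: ddddddddd
ddddddddd
dddAAdddd
dddA^Addd
ddddAAddd
ddddddddd
step 9: ddddddddd
ddddddddd
dddAAdddd
dddAA>ddd
ddddAAddd
ddddddddd
step 10: ddddddddd
ddddddddd
dddAA^ddd
dddAAdddd
ddddAAddd
ddddddddd
step 11: ddddddddd
ddddddddd
dddAAA>dd
dddAAdddd
ddddAAddd
ddddddddd
step 12: ddddddddd
ddddddddd
dddAAAAdd
dddAAdvdd
ddddAAddd
ddddddddd
step 13: ddddddddd
ddddddddd
dddAAAAdd
dddAA<Add
ddddAAddd
ddddddddd
step 14: ddddddddd
ddddddddd
dddAA^Add
dddAAAAdd
ddddAAddd
ddddddddd
step 15: ddddddddd
ddddddddd
dddA<dAdd
dddAAAAdd
ddddAAddd
ddddddddd
step 16: ddddddddd
ddddddddd
dddAddAdd
dddAvAAdd
ddddAAddd
ddddddddd
step 17: ddddddddd
ddddddddd
dddAddAdd
dddAd>Add
ddddAAddd
ddddddddd
step 18: ddddddddd
ddddddddd
dddAd^Add
dddAddAdd
ddddAAddd
ddddddddd
step 19: ddddddddd
ddddddddd
dddAdA>dd
dddAddAdd
ddddAAddd
ddddddddd
step 20: ddddddddd
dddddd^dd
dddAdAddd
dddAddAdd
ddddAAddd
ddddddddd
step 21: ddddddddd
ddddddA>d
dddAdAddd
dddAddAdd
ddddAAddd
ddddddddd
step 22: ddddddddd
ddddddAAd
dddAdAdvd
dddAddAdd
ddddAAddd
ddddddddd
step 23: ddddddddd
ddddddAAd
dddAdA<Ad
dddAddAdd
ddddAAddd
ddddddddd
step 24: ddddddddd
dddddd^Ad
dddAdAAAd
dddAddAdd
ddddAAddd
ddddddddd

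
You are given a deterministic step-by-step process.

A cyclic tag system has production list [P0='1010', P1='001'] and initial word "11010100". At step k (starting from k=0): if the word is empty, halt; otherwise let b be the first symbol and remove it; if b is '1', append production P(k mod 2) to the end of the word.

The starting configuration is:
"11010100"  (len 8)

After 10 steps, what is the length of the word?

15

t=0: "11010100"  (len 8)
t=1: "10101001010"  (len 11)
t=2: "0101001010001"  (len 13)
t=3: "101001010001"  (len 12)
t=4: "01001010001001"  (len 14)
t=5: "1001010001001"  (len 13)
t=6: "001010001001001"  (len 15)
t=7: "01010001001001"  (len 14)
t=8: "1010001001001"  (len 13)
t=9: "0100010010011010"  (len 16)
t=10: "100010010011010"  (len 15)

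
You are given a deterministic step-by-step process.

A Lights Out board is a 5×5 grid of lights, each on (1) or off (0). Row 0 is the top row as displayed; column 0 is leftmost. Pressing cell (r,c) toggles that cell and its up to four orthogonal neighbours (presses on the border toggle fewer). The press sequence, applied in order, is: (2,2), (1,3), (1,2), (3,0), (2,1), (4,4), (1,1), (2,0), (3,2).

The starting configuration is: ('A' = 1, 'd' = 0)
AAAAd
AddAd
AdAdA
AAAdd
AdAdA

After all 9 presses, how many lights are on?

12

step 0: AAAAd
AddAd
AdAdA
AAAdd
AdAdA
step 1: AAAAd
AdAAd
AAdAA
AAddd
AdAdA
step 2: AAAdd
AdddA
AAddA
AAddd
AdAdA
step 3: AAddd
AAAAA
AAAdA
AAddd
AdAdA
step 4: AAddd
AAAAA
dAAdA
ddddd
ddAdA
step 5: AAddd
AdAAA
AdddA
dAddd
ddAdA
step 6: AAddd
AdAAA
AdddA
dAddA
ddAAd
step 7: Adddd
dAdAA
AAddA
dAddA
ddAAd
step 8: Adddd
AAdAA
ddddA
AAddA
ddAAd
step 9: Adddd
AAdAA
ddAdA
AdAAA
dddAd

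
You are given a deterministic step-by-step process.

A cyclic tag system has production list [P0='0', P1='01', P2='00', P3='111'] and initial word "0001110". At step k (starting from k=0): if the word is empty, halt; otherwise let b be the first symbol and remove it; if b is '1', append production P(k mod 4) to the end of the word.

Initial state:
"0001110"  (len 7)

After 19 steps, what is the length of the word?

[0] "0001110"  (len 7)
[1] "001110"  (len 6)
[2] "01110"  (len 5)
[3] "1110"  (len 4)
[4] "110111"  (len 6)
[5] "101110"  (len 6)
[6] "0111001"  (len 7)
[7] "111001"  (len 6)
[8] "11001111"  (len 8)
[9] "10011110"  (len 8)
[10] "001111001"  (len 9)
[11] "01111001"  (len 8)
[12] "1111001"  (len 7)
[13] "1110010"  (len 7)
[14] "11001001"  (len 8)
[15] "100100100"  (len 9)
[16] "00100100111"  (len 11)
[17] "0100100111"  (len 10)
[18] "100100111"  (len 9)
[19] "0010011100"  (len 10)

10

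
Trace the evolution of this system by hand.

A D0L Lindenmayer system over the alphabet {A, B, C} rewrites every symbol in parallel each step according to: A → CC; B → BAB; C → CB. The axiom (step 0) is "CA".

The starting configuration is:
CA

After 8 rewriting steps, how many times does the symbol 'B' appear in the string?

step 0: CA
step 1: CBCC
step 2: CBBABCBCB
step 3: CBBABBABCCBABCBBABCBBAB
step 4: CBBABBABCCBABBABCCBABCBCBBABCCBABCBBABBABCCBABCBBABBABCCBAB
step 5: CBBABBABCCBABBABCCBABCBCBBABCCBABBABCCBABCBCBBABCCBABCBBAB…CCBABBABCCBABCBCBBABCCBABCBBABBABCCBABBABCCBABCBCBBABCCBAB  (len 149)
step 6: CBBABBABCCBABBABCCBABCBCBBABCCBABBABCCBABCBCBBABCCBABCBBAB…BABCCBABBABCCBABCBCBBABCCBABCBBABCBBABBABCCBABCBCBBABCCBAB  (len 375)
step 7: CBBABBABCCBABBABCCBABCBCBBABCCBABBABCCBABCBCBBABCCBABCBBAB…BABCCBABBABCCBABCBCBBABCCBABCBBABCBBABBABCCBABCBCBBABCCBAB  (len 945)
step 8: CBBABBABCCBABBABCCBABCBCBBABCCBABBABCCBABCBCBBABCCBABCBBAB…BABCCBABBABCCBABCBCBBABCCBABCBBABCBBABBABCCBABCBCBBABCCBAB  (len 2383)

1243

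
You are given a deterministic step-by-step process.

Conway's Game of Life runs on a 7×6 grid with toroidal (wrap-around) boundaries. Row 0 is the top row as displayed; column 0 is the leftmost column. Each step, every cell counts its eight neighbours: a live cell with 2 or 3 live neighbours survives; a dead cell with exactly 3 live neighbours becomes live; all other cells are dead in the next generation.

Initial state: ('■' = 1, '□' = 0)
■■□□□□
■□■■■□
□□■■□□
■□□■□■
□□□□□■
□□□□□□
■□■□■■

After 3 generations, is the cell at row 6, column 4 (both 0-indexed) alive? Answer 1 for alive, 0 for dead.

[0] ■■□□□□
■□■■■□
□□■■□□
■□□■□■
□□□□□■
□□□□□□
■□■□■■
[1] □□□□□□
■□□□■■
■□□□□□
■□■■□■
■□□□■■
■□□□■□
■□□□□■
[2] □□□□■□
■□□□□■
□□□■□□
□□□■□□
□□□□□□
□■□□■□
■□□□□■
[3] □□□□■□
□□□□■■
□□□□■□
□□□□□□
□□□□□□
■□□□□■
■□□□■■

1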